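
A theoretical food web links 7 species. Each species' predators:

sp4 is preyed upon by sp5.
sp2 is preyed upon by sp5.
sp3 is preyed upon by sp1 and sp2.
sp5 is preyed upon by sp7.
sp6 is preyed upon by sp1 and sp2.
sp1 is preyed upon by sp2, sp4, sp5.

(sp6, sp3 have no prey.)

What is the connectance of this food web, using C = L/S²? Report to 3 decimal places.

C = 0.204

The web has S = 7 species and L = 10 feeding links.
C = L / S² = 10 / 49 = 0.2041 ≈ 0.204.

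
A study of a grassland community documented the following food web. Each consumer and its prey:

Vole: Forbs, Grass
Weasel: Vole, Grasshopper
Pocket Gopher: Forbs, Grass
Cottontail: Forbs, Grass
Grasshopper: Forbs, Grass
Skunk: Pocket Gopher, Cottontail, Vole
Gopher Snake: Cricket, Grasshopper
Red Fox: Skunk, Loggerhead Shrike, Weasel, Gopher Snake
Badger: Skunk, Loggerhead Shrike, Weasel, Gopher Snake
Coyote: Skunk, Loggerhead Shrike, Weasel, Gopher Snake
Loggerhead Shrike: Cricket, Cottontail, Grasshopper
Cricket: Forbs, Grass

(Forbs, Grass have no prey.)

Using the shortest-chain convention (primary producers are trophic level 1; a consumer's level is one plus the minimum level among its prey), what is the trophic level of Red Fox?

Forbs is a producer → level 1.
Cricket eats Forbs → level 2.
Loggerhead Shrike eats Cricket → level 3.
Red Fox eats Loggerhead Shrike → level 4.
No prey of Red Fox is below level 3, so 4 is the minimum.

Trophic level 4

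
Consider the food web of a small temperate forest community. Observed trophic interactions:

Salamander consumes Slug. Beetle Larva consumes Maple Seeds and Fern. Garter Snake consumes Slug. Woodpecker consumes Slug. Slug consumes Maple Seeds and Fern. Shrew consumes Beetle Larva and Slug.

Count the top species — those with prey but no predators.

Top species (has prey, but nothing eats it): Salamander, Woodpecker, Shrew, Garter Snake.
Count: 4.

4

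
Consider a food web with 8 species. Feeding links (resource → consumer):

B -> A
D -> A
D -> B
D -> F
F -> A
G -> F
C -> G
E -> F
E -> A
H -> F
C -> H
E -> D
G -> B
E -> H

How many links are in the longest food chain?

One longest chain: E → D → F → A.
It has 4 species and 3 links.

3 links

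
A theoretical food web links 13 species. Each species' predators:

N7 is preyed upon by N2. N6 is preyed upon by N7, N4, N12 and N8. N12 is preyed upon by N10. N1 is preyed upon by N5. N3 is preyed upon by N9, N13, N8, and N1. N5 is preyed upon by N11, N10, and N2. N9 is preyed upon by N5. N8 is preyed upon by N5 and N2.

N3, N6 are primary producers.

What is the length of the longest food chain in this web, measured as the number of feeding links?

3 links

One longest chain: N3 → N9 → N5 → N2.
It has 4 species and 3 links.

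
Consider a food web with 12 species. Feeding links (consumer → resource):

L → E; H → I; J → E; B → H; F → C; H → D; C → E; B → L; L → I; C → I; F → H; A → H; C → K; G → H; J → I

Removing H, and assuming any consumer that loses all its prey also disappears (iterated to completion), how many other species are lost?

Remove H.
Round 1: G (all prey gone), A (all prey gone) → extinct.
No further losses. Total secondary extinctions: 2.

2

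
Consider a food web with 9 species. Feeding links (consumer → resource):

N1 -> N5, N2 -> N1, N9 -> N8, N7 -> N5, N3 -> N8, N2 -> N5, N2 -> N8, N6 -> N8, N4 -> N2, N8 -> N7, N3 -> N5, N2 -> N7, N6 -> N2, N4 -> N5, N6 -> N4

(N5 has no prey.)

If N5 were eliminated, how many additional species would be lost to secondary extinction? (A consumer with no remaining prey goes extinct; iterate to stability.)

Remove N5.
Round 1: N1 (all prey gone), N7 (all prey gone) → extinct.
Round 2: N8 (all prey gone) → extinct.
Round 3: N2 (all prey gone), N9 (all prey gone), N3 (all prey gone) → extinct.
Round 4: N4 (all prey gone) → extinct.
Round 5: N6 (all prey gone) → extinct.
No further losses. Total secondary extinctions: 8.

8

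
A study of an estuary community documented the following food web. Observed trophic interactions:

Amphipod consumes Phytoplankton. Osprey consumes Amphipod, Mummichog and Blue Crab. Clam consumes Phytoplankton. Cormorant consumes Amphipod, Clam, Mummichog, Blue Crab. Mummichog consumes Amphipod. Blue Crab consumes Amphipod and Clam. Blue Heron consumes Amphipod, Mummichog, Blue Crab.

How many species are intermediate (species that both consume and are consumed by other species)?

Intermediate species (has both prey and predators): Amphipod, Clam, Mummichog, Blue Crab.
Count: 4.

4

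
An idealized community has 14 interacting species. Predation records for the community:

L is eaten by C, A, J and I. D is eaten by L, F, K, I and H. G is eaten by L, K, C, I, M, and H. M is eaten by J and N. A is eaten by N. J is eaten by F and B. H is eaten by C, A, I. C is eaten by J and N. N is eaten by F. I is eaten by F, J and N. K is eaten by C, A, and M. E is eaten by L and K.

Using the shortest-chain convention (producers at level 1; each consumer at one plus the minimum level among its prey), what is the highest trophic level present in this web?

Producers (level 1): D, G, E.
Following each consumer down to its lowest-level prey: G → M → J → B (levels 1 through 4).
All prey of B (J 3) are at level 3 or above, so B is at level 1 + 3 = 4.
Every consumer has at least one prey at level 3 or below, so none exceeds level 4.

4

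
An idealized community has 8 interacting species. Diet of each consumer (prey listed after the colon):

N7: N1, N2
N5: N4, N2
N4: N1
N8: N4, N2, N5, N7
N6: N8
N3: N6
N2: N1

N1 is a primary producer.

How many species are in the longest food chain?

6 species

One longest chain: N1 → N4 → N5 → N8 → N6 → N3.
It has 6 species and 5 links.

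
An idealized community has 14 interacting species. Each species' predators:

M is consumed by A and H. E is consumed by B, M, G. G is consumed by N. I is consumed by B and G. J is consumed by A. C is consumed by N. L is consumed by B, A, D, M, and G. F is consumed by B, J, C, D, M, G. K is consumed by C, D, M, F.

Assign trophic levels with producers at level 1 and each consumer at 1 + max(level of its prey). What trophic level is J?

Trophic level 3

K is a producer → level 1.
F eats K → level 2.
J eats F → level 3.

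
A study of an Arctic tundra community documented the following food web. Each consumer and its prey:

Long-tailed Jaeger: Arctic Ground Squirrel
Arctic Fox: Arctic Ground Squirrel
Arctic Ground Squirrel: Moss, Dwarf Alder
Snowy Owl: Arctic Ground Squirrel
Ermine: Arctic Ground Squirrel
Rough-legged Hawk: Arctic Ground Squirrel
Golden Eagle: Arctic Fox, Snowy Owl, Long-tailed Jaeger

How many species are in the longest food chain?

One longest chain: Moss → Arctic Ground Squirrel → Arctic Fox → Golden Eagle.
It has 4 species and 3 links.

4 species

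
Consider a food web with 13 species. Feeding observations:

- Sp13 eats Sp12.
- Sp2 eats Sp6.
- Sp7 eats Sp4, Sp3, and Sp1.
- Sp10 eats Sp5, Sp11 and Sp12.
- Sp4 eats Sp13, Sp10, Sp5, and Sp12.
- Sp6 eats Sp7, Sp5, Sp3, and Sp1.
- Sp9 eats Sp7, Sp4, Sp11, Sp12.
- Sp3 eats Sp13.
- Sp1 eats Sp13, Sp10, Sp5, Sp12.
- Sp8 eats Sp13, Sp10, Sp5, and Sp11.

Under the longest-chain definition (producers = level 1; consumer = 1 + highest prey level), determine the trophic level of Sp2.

Sp12 is a producer → level 1.
Sp13 eats Sp12 → level 2.
Sp3 eats Sp13 → level 3.
Sp7 eats Sp3 (level 3); other prey at levels: Sp1 3, Sp4 3 → level 4.
Sp6 eats Sp7 (level 4); other prey at levels: Sp5 1, Sp1 3, Sp3 3 → level 5.
Sp2 eats Sp6 → level 6.

Trophic level 6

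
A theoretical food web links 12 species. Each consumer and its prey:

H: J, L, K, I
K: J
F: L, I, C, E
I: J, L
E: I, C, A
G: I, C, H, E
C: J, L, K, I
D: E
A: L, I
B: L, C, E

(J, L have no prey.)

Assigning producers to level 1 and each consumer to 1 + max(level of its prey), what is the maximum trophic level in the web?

5

Producers (level 1): J, L.
J → K → C → E → F gives F level 5.
No species has a prey at level 5, so no species reaches level 6.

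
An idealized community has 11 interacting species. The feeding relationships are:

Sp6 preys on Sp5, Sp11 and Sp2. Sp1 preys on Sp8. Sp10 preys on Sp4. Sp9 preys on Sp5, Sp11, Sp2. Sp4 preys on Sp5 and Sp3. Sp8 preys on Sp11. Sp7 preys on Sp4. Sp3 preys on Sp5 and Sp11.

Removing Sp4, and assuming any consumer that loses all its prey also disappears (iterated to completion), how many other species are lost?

2

Remove Sp4.
Round 1: Sp7 (all prey gone), Sp10 (all prey gone) → extinct.
No further losses. Total secondary extinctions: 2.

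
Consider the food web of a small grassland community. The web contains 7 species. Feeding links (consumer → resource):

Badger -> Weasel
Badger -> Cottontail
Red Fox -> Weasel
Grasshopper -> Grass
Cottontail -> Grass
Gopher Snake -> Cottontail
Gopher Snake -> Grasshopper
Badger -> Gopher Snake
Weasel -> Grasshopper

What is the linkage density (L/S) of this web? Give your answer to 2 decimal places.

There are L = 9 links among S = 7 species.
L/S = 9/7 = 1.2857 ≈ 1.29.

L/S = 1.29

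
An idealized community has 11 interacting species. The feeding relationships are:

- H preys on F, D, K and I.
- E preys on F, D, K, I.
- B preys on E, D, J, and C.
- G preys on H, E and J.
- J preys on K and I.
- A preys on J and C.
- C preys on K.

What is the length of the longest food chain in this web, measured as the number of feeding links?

One longest chain: D → H → G.
It has 3 species and 2 links.

2 links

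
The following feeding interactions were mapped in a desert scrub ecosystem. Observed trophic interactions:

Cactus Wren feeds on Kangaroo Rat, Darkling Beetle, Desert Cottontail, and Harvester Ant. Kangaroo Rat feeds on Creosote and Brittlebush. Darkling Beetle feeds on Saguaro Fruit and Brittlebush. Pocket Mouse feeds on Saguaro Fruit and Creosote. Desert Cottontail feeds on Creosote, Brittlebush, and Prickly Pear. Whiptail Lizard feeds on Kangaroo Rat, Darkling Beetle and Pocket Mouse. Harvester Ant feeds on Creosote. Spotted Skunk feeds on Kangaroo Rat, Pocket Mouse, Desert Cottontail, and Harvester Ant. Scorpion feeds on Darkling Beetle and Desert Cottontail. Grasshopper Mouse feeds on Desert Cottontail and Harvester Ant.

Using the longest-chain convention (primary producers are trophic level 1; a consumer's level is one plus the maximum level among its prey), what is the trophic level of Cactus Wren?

Trophic level 3

Brittlebush is a producer → level 1.
Darkling Beetle eats Brittlebush (level 1); other prey at levels: Saguaro Fruit 1 → level 2.
Cactus Wren eats Darkling Beetle (level 2); other prey at levels: Harvester Ant 2, Desert Cottontail 2, Kangaroo Rat 2 → level 3.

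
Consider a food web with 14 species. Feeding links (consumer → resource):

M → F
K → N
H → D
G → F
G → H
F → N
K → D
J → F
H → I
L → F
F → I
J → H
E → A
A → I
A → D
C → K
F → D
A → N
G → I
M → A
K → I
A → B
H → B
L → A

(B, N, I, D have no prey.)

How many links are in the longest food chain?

One longest chain: N → F → L.
It has 3 species and 2 links.

2 links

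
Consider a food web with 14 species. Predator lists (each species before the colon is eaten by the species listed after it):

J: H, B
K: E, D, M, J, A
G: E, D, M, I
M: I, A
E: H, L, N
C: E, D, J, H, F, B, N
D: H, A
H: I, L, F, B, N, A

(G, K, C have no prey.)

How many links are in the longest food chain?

One longest chain: G → E → H → I.
It has 4 species and 3 links.

3 links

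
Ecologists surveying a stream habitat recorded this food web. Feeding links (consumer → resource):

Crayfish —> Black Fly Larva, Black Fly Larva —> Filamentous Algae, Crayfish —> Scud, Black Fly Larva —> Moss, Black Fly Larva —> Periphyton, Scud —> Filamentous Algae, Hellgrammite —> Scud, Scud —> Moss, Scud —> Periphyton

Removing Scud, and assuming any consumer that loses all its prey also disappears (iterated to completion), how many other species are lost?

1

Remove Scud.
Round 1: Hellgrammite (all prey gone) → extinct.
No further losses. Total secondary extinctions: 1.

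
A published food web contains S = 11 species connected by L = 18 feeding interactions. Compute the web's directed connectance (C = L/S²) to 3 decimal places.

The web has S = 11 species and L = 18 feeding links.
C = L / S² = 18 / 121 = 0.1488 ≈ 0.149.

C = 0.149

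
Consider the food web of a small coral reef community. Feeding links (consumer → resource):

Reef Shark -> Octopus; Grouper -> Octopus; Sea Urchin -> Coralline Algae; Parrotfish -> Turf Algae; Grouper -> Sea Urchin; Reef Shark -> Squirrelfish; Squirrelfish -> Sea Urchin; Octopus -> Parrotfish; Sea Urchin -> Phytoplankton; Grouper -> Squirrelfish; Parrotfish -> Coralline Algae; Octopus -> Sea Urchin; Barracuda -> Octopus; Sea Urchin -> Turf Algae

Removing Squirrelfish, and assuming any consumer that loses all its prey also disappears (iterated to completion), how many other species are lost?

Remove Squirrelfish.
Every predator of it retains at least one other prey: Reef Shark still has Octopus; Grouper still has Sea Urchin, Octopus.
No consumer loses all prey, so no secondary extinctions occur.

0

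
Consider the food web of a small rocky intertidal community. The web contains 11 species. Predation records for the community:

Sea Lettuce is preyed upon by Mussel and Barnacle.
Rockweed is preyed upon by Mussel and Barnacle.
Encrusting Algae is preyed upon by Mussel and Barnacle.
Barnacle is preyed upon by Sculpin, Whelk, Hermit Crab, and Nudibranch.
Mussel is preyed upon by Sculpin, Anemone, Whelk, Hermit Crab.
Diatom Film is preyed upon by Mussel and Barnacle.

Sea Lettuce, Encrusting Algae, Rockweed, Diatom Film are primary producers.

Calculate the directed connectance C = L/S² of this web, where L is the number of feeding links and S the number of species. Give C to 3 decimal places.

C = 0.132

The web has S = 11 species and L = 16 feeding links.
C = L / S² = 16 / 121 = 0.1322 ≈ 0.132.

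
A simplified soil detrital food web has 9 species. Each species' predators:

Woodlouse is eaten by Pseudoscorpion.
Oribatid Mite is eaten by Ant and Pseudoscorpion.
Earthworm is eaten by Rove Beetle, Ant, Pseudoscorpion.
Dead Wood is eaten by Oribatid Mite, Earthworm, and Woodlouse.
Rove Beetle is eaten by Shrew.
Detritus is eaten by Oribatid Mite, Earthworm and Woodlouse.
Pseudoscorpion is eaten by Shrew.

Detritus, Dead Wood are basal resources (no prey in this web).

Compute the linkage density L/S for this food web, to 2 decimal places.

There are L = 14 links among S = 9 species.
L/S = 14/9 = 1.5556 ≈ 1.56.

L/S = 1.56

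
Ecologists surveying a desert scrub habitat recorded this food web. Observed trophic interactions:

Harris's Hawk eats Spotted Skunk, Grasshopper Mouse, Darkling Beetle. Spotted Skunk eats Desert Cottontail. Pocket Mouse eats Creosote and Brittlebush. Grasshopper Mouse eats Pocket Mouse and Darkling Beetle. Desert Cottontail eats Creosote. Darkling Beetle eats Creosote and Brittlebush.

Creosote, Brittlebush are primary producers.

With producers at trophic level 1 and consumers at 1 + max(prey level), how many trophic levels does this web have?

Producers (level 1): Creosote, Brittlebush.
Creosote → Desert Cottontail → Spotted Skunk → Harris's Hawk gives Harris's Hawk level 4.
No species has a prey at level 4, so no species reaches level 5.

4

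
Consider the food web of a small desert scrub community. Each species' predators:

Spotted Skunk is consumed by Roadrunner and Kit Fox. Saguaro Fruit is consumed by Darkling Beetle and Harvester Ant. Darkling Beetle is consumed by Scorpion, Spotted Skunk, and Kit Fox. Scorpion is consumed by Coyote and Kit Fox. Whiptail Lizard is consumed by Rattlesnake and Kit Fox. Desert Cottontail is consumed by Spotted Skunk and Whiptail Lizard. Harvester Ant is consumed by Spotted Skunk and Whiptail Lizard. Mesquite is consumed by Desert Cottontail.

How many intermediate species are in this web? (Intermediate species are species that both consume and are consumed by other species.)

6

Intermediate species (has both prey and predators): Darkling Beetle, Harvester Ant, Desert Cottontail, Spotted Skunk, Scorpion, Whiptail Lizard.
Count: 6.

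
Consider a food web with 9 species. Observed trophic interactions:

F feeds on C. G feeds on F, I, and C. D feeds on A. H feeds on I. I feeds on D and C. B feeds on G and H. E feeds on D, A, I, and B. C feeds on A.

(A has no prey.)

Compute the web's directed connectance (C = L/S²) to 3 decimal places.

C = 0.185

The web has S = 9 species and L = 15 feeding links.
C = L / S² = 15 / 81 = 0.1852 ≈ 0.185.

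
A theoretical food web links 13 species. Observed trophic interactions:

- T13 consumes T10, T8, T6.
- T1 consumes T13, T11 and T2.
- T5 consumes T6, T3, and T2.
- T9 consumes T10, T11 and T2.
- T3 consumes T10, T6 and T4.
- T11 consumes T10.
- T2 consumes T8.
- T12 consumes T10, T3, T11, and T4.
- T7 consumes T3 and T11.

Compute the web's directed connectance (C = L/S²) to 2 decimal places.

C = 0.14

The web has S = 13 species and L = 23 feeding links.
C = L / S² = 23 / 169 = 0.1361 ≈ 0.14.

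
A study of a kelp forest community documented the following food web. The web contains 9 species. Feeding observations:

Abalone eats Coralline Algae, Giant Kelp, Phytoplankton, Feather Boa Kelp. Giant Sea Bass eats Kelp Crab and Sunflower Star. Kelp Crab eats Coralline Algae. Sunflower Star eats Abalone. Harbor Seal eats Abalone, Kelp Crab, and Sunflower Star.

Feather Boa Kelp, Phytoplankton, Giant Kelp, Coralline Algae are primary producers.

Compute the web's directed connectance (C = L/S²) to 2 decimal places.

C = 0.14

The web has S = 9 species and L = 11 feeding links.
C = L / S² = 11 / 81 = 0.1358 ≈ 0.14.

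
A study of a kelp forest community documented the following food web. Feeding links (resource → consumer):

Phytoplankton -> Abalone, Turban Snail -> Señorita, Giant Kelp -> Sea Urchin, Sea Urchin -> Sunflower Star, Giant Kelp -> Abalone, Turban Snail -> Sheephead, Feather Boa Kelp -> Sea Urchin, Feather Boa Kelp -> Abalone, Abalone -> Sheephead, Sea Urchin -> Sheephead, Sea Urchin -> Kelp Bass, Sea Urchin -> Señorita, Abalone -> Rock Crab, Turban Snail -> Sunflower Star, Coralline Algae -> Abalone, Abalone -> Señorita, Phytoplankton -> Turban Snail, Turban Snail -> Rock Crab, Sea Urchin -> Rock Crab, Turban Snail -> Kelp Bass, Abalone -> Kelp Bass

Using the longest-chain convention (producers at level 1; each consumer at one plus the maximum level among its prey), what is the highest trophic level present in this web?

Producers (level 1): Phytoplankton, Giant Kelp, Feather Boa Kelp, Coralline Algae.
Phytoplankton → Abalone → Sheephead gives Sheephead level 3.
No species has a prey at level 3, so no species reaches level 4.

3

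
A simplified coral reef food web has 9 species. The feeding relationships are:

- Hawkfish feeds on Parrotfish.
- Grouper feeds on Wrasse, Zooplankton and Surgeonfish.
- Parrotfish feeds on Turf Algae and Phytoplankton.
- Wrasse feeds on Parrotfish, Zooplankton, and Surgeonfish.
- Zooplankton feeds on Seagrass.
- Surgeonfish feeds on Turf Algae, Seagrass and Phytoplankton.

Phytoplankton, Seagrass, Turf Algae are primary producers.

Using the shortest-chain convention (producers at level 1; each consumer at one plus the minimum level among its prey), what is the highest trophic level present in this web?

3

Producers (level 1): Phytoplankton, Seagrass, Turf Algae.
Following each consumer down to its lowest-level prey: Seagrass → Zooplankton → Wrasse (levels 1 through 3).
All prey of Wrasse (Zooplankton 2, Parrotfish 2, Surgeonfish 2) are at level 2 or above, so Wrasse is at level 1 + 2 = 3.
Every consumer has at least one prey at level 2 or below, so none exceeds level 3.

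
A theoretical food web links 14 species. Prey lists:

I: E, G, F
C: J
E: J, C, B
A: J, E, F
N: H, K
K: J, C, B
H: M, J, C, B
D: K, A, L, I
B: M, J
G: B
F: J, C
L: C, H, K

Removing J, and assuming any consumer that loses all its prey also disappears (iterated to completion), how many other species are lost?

Remove J.
Round 1: C (all prey gone) → extinct.
Round 2: F (all prey gone) → extinct.
No further losses. Total secondary extinctions: 2.

2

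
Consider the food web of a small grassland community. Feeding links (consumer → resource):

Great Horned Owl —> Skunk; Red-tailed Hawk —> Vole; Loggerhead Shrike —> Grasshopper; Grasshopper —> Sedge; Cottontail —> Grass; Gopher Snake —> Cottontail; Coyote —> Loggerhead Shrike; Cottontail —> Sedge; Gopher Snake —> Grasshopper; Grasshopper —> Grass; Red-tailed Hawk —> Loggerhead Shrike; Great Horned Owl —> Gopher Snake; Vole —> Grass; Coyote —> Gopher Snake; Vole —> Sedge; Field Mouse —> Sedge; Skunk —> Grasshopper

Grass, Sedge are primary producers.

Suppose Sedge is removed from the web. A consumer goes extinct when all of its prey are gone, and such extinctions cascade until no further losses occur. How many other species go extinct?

1

Remove Sedge.
Round 1: Field Mouse (all prey gone) → extinct.
No further losses. Total secondary extinctions: 1.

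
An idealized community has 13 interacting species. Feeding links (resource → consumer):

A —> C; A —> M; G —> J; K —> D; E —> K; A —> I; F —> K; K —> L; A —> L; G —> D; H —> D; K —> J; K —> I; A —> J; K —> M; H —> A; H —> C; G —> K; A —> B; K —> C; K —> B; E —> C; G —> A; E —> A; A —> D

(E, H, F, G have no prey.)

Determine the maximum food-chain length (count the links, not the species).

One longest chain: E → K → J.
It has 3 species and 2 links.

2 links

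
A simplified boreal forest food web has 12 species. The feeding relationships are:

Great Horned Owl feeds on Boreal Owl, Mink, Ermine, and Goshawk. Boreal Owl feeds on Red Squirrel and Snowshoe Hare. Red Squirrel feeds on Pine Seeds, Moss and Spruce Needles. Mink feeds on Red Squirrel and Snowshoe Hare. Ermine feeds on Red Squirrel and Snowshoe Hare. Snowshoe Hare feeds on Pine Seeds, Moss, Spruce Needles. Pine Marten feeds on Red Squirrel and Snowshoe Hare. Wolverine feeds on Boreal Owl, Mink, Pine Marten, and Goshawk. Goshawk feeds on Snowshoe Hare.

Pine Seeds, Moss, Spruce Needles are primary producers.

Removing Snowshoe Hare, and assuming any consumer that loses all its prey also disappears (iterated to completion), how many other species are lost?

Remove Snowshoe Hare.
Round 1: Goshawk (all prey gone) → extinct.
No further losses. Total secondary extinctions: 1.

1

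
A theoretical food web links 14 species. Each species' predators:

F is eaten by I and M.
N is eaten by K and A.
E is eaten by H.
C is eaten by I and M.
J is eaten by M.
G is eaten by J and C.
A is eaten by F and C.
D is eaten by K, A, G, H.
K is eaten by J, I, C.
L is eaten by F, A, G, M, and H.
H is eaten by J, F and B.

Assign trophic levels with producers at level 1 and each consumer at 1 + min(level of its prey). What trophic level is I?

L is a producer → level 1.
F eats L → level 2.
I eats F → level 3.
No prey of I is below level 2, so 3 is the minimum.

Trophic level 3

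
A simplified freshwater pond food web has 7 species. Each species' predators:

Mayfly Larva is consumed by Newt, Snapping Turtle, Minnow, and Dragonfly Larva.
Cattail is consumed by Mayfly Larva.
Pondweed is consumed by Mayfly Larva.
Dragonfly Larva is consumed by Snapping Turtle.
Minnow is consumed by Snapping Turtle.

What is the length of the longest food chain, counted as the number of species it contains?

One longest chain: Cattail → Mayfly Larva → Dragonfly Larva → Snapping Turtle.
It has 4 species and 3 links.

4 species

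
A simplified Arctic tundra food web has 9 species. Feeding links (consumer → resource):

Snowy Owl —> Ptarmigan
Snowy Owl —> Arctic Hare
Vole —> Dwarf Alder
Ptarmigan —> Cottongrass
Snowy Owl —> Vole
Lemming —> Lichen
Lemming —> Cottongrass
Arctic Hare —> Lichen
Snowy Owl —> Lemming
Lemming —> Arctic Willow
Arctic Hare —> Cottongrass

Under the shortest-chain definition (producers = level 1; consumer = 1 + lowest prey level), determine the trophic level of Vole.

Dwarf Alder is a producer → level 1.
Vole eats Dwarf Alder → level 2.

Trophic level 2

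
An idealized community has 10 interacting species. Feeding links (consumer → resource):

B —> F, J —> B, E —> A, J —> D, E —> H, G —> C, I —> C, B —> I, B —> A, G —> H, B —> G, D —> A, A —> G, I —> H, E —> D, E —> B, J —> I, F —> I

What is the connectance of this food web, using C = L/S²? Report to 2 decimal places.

C = 0.18

The web has S = 10 species and L = 18 feeding links.
C = L / S² = 18 / 100 = 0.1800 ≈ 0.18.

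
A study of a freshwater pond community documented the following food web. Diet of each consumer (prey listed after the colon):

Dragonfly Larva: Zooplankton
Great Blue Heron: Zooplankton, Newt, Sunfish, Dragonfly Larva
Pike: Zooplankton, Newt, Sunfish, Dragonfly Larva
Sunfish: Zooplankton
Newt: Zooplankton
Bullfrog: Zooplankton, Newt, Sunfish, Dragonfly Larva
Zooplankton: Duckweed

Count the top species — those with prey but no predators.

Top species (has prey, but nothing eats it): Bullfrog, Great Blue Heron, Pike.
Count: 3.

3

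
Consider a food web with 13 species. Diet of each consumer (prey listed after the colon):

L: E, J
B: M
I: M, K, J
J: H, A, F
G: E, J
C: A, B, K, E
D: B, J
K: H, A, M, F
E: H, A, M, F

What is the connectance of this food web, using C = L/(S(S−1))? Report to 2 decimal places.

C = 0.16

The web has S = 13 species and L = 25 feeding links.
C = L / (S(S−1)) = 25 / 156 = 0.1603 ≈ 0.16.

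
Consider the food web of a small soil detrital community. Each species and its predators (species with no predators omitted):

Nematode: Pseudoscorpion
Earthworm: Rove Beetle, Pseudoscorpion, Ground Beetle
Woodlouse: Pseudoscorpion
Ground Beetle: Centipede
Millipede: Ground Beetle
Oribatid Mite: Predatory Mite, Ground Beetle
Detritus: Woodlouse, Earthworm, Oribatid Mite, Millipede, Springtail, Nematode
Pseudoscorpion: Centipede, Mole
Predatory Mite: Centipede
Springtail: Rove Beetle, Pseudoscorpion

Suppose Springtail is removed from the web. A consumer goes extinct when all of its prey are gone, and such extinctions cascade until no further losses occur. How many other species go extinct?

Remove Springtail.
Every predator of it retains at least one other prey: Rove Beetle still has Earthworm; Pseudoscorpion still has Woodlouse, Earthworm, Nematode.
No consumer loses all prey, so no secondary extinctions occur.

0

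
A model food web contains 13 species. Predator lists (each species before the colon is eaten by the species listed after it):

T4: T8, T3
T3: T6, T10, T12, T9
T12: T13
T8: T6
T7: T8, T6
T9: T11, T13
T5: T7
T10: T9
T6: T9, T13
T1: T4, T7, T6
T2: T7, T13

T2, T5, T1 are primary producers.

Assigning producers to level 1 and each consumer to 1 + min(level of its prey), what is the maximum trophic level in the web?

Producers (level 1): T2, T5, T1.
Following each consumer down to its lowest-level prey: T1 → T4 → T3 → T10 (levels 1 through 4).
All prey of T10 (T3 3) are at level 3 or above, so T10 is at level 1 + 3 = 4.
Every consumer has at least one prey at level 3 or below, so none exceeds level 4.

4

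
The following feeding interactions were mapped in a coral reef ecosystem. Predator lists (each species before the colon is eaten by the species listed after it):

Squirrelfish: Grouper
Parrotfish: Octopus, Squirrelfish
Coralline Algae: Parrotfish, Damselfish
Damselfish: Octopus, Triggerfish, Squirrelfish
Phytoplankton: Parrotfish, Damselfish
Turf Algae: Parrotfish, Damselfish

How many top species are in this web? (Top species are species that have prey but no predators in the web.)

3

Top species (has prey, but nothing eats it): Octopus, Triggerfish, Grouper.
Count: 3.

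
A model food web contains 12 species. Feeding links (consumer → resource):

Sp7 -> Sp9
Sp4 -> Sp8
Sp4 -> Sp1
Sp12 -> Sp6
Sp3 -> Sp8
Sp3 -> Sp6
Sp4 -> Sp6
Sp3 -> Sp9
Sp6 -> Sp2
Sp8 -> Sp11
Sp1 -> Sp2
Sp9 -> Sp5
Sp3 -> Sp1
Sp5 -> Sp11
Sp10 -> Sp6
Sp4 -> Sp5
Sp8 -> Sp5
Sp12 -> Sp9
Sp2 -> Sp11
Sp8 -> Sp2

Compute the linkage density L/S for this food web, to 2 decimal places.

L/S = 1.67

There are L = 20 links among S = 12 species.
L/S = 20/12 = 1.6667 ≈ 1.67.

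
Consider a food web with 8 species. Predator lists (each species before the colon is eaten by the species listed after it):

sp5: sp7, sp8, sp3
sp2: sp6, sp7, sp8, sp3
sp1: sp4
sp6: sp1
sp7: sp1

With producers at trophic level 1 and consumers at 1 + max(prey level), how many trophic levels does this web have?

Producers (level 1): sp2, sp5.
sp2 → sp6 → sp1 → sp4 gives sp4 level 4.
No species has a prey at level 4, so no species reaches level 5.

4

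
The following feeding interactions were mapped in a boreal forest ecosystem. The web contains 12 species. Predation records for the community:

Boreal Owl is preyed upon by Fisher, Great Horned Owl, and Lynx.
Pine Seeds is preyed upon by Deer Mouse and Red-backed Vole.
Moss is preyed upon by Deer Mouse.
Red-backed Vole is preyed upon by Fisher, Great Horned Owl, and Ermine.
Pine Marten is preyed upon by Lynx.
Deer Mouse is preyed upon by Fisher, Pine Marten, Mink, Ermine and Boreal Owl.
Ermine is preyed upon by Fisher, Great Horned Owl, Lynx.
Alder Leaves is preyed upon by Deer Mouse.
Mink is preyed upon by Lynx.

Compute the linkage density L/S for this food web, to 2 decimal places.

There are L = 20 links among S = 12 species.
L/S = 20/12 = 1.6667 ≈ 1.67.

L/S = 1.67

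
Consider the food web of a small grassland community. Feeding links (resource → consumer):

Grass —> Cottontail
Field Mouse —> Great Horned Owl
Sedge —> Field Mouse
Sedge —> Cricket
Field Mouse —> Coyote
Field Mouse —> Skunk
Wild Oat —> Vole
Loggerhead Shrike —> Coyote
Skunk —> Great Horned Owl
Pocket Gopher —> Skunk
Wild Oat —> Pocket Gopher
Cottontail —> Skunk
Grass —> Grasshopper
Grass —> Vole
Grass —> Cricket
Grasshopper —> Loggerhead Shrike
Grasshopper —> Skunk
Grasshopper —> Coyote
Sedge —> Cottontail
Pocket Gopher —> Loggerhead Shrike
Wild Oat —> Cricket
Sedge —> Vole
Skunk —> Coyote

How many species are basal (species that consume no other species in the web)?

Basal species (no prey listed): Sedge, Wild Oat, Grass.
Count: 3.

3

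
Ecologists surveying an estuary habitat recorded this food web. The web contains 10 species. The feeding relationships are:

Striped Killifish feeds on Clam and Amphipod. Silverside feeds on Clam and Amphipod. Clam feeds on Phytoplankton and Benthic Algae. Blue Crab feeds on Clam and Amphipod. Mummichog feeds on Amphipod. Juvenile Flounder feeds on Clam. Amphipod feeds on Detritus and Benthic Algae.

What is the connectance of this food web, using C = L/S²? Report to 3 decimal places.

The web has S = 10 species and L = 12 feeding links.
C = L / S² = 12 / 100 = 0.1200 ≈ 0.120.

C = 0.120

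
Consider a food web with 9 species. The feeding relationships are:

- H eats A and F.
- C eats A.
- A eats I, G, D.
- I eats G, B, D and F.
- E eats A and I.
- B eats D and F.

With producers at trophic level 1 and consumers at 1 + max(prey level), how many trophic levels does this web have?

Producers (level 1): D, G, F.
D → B → I → A → C gives C level 5.
No species has a prey at level 5, so no species reaches level 6.

5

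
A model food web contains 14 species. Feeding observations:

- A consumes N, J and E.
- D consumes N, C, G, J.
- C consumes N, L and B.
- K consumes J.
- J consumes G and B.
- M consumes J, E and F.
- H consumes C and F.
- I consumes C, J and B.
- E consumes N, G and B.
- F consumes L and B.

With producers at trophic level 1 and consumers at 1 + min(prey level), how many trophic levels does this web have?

3

Producers (level 1): B, G, L, N.
Following each consumer down to its lowest-level prey: B → E → M (levels 1 through 3).
All prey of M (E 2, J 2, F 2) are at level 2 or above, so M is at level 1 + 2 = 3.
Every consumer has at least one prey at level 2 or below, so none exceeds level 3.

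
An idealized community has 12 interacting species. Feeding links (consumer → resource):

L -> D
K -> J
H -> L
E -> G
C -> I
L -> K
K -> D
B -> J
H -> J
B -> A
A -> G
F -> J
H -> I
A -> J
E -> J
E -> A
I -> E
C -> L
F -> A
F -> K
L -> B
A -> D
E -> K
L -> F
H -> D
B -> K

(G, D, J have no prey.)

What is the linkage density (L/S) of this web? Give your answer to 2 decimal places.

L/S = 2.17

There are L = 26 links among S = 12 species.
L/S = 26/12 = 2.1667 ≈ 2.17.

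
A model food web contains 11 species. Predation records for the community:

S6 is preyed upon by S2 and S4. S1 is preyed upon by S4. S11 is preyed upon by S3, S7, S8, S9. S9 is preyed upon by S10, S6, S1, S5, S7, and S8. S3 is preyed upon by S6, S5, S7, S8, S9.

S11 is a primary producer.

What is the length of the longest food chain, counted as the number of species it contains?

One longest chain: S11 → S3 → S9 → S1 → S4.
It has 5 species and 4 links.

5 species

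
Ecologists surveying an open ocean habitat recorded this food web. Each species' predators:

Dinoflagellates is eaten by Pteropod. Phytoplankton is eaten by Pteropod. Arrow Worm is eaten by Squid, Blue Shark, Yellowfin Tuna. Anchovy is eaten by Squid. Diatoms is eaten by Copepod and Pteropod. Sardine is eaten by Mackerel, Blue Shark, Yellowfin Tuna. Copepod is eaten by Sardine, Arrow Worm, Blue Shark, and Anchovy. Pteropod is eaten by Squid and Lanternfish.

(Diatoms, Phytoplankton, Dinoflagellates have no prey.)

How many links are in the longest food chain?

One longest chain: Diatoms → Copepod → Arrow Worm → Blue Shark.
It has 4 species and 3 links.

3 links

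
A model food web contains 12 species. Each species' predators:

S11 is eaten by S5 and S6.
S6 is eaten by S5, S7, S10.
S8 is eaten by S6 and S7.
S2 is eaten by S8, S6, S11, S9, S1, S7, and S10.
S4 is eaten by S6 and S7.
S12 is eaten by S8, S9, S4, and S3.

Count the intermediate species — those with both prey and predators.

Intermediate species (has both prey and predators): S8, S11, S4, S6.
Count: 4.

4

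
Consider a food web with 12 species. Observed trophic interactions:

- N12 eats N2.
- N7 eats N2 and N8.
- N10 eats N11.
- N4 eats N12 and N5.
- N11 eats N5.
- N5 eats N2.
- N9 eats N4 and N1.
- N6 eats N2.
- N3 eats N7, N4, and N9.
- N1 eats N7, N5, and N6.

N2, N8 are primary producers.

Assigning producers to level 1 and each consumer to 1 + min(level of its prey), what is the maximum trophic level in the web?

Producers (level 1): N2, N8.
Following each consumer down to its lowest-level prey: N2 → N5 → N11 → N10 (levels 1 through 4).
All prey of N10 (N11 3) are at level 3 or above, so N10 is at level 1 + 3 = 4.
Every consumer has at least one prey at level 3 or below, so none exceeds level 4.

4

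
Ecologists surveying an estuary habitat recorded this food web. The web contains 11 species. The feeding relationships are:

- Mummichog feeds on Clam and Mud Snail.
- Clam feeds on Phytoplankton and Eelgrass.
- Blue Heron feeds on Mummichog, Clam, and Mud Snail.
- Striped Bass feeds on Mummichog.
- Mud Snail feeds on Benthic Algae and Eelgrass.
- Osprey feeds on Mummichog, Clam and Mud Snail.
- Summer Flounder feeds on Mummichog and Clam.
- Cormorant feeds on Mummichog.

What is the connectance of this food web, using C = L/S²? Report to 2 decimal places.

C = 0.13

The web has S = 11 species and L = 16 feeding links.
C = L / S² = 16 / 121 = 0.1322 ≈ 0.13.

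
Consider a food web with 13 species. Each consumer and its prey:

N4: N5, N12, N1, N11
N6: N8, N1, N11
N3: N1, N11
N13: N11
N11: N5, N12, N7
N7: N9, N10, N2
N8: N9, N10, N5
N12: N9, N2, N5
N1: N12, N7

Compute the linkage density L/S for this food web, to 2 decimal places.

L/S = 1.85

There are L = 24 links among S = 13 species.
L/S = 24/13 = 1.8462 ≈ 1.85.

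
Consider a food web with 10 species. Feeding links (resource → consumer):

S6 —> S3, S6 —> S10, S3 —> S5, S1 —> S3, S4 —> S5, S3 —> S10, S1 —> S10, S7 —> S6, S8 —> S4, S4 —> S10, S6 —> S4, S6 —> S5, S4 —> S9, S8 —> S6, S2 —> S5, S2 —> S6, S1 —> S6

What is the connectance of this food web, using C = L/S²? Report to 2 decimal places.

The web has S = 10 species and L = 17 feeding links.
C = L / S² = 17 / 100 = 0.1700 ≈ 0.17.

C = 0.17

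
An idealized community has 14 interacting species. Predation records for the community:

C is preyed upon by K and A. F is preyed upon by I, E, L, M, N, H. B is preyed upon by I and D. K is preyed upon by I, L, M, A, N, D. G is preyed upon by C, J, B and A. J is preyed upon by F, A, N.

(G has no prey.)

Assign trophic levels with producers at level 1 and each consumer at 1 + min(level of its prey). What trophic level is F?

G is a producer → level 1.
J eats G → level 2.
F eats J → level 3.
No prey of F is below level 2, so 3 is the minimum.

Trophic level 3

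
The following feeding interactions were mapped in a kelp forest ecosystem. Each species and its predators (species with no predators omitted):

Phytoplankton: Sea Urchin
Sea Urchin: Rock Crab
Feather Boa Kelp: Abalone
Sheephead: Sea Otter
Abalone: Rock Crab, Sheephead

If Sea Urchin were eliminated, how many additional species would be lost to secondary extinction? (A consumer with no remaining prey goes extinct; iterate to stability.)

Remove Sea Urchin.
Every predator of it retains at least one other prey: Rock Crab still has Abalone.
No consumer loses all prey, so no secondary extinctions occur.

0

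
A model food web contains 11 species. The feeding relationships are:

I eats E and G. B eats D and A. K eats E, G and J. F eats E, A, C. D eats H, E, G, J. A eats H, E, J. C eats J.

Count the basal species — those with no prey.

4

Basal species (no prey listed): G, H, J, E.
Count: 4.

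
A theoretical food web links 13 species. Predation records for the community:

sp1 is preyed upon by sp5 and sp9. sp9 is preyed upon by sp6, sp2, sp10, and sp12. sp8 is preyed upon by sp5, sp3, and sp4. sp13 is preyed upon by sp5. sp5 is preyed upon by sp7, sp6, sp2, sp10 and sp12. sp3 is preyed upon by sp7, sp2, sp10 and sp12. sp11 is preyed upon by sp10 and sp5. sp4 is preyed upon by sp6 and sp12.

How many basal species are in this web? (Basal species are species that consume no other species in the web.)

4

Basal species (no prey listed): sp8, sp1, sp11, sp13.
Count: 4.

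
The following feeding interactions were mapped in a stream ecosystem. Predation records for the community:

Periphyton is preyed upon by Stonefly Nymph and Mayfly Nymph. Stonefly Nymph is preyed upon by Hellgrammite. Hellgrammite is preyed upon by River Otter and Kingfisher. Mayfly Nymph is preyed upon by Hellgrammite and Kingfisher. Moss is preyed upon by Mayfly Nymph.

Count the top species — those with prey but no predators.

2

Top species (has prey, but nothing eats it): River Otter, Kingfisher.
Count: 2.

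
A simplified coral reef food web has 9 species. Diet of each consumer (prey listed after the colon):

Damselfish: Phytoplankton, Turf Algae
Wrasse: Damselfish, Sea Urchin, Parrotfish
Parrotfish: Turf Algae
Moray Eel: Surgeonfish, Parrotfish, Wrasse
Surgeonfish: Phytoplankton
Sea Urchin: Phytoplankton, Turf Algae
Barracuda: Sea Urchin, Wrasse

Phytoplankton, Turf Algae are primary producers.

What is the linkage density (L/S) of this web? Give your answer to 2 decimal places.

L/S = 1.56

There are L = 14 links among S = 9 species.
L/S = 14/9 = 1.5556 ≈ 1.56.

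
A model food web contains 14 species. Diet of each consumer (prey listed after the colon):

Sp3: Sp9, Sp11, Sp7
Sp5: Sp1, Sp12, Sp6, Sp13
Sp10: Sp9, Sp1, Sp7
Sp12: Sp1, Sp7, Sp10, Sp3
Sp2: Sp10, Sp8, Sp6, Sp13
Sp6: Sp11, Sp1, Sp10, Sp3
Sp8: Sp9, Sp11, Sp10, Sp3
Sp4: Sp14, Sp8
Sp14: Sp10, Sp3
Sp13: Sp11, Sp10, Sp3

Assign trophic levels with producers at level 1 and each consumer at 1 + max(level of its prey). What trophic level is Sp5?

Sp9 is a producer → level 1.
Sp10 eats Sp9 (level 1); other prey at levels: Sp1 1, Sp7 1 → level 2.
Sp6 eats Sp10 (level 2); other prey at levels: Sp11 1, Sp1 1, Sp3 2 → level 3.
Sp5 eats Sp6 (level 3); other prey at levels: Sp1 1, Sp12 3, Sp13 3 → level 4.

Trophic level 4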